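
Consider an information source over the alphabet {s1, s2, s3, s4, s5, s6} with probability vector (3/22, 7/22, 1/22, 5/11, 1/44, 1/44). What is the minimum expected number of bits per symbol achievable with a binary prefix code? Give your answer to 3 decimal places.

Repeatedly combine the two least-probable nodes; the expected code length is the sum of the merged weights.
merge 1/44 + 1/44 → 1/22
merge 1/22 + 1/22 → 1/11
merge 1/11 + 3/22 → 5/22
merge 5/22 + 7/22 → 6/11
merge 5/11 + 6/11 → 1
L = 1/22 + 1/11 + 5/22 + 6/11 + 1 = 21/11 ≈ 1.909 bits/symbol.

1.909 bits/symbol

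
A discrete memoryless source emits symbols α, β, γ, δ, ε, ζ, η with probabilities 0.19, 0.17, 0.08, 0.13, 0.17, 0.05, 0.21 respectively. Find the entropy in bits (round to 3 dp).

2.687 bits

H = −Σ pᵢ log₂ pᵢ.
−0.19·log₂(0.19) = 0.4552
−0.17·log₂(0.17) = 0.4346
−0.08·log₂(0.08) = 0.2915
−0.13·log₂(0.13) = 0.3826
−0.17·log₂(0.17) = 0.4346
−0.05·log₂(0.05) = 0.2161
−0.21·log₂(0.21) = 0.4728
Sum ≈ 2.6875 → 2.687 bits.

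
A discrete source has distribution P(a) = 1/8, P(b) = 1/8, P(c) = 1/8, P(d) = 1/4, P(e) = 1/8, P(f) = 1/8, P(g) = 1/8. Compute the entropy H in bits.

2.75 bits

Each probability is a power of 1/2, so log₂(1/p) is an integer.
H = Σ p·log₂(1/p) = 1/8·3 + 1/8·3 + 1/8·3 + 1/4·2 + 1/8·3 + 1/8·3 + 1/8·3 = 2.75 bits.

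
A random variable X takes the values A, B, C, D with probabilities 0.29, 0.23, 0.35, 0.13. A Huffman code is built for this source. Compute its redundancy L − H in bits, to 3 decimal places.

0.082 bits

Entropy H = −Σ p log₂ p ≈ 1.9183 bits.
Huffman merges: 13/100+23/100→9/25; 29/100+7/20→16/25; 9/25+16/25→1. L = 2 ≈ 2.0000.
L − H = 2.0000 − 1.9183 = 0.082 bits.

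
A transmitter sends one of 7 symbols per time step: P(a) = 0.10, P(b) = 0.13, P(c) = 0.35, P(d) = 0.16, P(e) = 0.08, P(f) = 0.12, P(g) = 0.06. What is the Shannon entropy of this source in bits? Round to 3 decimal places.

H = −Σ pᵢ log₂ pᵢ.
−0.10·log₂(0.10) = 0.3322
−0.13·log₂(0.13) = 0.3826
−0.35·log₂(0.35) = 0.5301
−0.16·log₂(0.16) = 0.4230
−0.08·log₂(0.08) = 0.2915
−0.12·log₂(0.12) = 0.3671
−0.06·log₂(0.06) = 0.2435
Sum ≈ 2.5701 → 2.570 bits.

2.570 bits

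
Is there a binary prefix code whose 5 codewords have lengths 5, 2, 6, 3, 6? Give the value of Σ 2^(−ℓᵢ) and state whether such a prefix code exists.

With common denominator 2^6 = 64: Σ 2^(−ℓᵢ) = 2/64 + 16/64 + 1/64 + 8/64 + 1/64 = 28/64 = 0.4375.
Kraft's inequality requires Σ ≤ 1; here Σ = 0.4375 ≤ 1, so such a prefix code exists.

0.4375; yes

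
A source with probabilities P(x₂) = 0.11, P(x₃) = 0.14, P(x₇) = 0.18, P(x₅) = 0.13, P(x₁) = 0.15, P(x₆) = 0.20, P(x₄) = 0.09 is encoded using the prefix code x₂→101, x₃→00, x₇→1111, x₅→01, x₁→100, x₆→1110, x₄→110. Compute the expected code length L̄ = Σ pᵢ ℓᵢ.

3.11 bits/symbol

L̄ = Σ pᵢ·ℓᵢ = 0.11·3 + 0.14·2 + 0.18·4 + 0.13·2 + 0.15·3 + 0.20·4 + 0.09·3 = 3.11 bits/symbol.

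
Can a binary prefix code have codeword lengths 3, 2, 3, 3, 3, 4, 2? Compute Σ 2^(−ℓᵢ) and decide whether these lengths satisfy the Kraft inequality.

1.0625; no

With common denominator 2^4 = 16: Σ 2^(−ℓᵢ) = 2/16 + 4/16 + 2/16 + 2/16 + 2/16 + 1/16 + 4/16 = 17/16 = 1.0625.
Kraft's inequality requires Σ ≤ 1; here Σ = 1.0625 > 1, so no such prefix code exists.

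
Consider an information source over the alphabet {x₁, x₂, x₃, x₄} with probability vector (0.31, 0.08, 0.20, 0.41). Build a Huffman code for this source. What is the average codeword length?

1.87 bits/symbol

Repeatedly combine the two least-probable nodes; the expected code length is the sum of the merged weights.
merge 2/25 + 1/5 → 7/25
merge 7/25 + 31/100 → 59/100
merge 41/100 + 59/100 → 1
L = 7/25 + 59/100 + 1 = 187/100 = 1.87 bits/symbol.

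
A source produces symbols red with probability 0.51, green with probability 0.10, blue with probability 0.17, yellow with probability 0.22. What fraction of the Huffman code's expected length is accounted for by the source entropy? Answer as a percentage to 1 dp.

99.0%

Entropy H = −Σ p log₂ p ≈ 1.7428 bits.
Huffman merges: 1/10+17/100→27/100; 11/50+27/100→49/100; 49/100+51/100→1. L = 44/25 ≈ 1.7600.
Efficiency = H/L = 1.7428/1.7600 = 99.0%.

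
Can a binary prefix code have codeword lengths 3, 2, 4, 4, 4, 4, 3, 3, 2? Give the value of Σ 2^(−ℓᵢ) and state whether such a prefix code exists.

With common denominator 2^4 = 16: Σ 2^(−ℓᵢ) = 2/16 + 4/16 + 1/16 + 1/16 + 1/16 + 1/16 + 2/16 + 2/16 + 4/16 = 18/16 = 1.125.
Kraft's inequality requires Σ ≤ 1; here Σ = 1.125 > 1, so no such prefix code exists.

1.125; no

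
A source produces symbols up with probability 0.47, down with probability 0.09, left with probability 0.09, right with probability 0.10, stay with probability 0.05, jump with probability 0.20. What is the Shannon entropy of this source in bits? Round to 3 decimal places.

H = −Σ pᵢ log₂ pᵢ.
−0.47·log₂(0.47) = 0.5120
−0.09·log₂(0.09) = 0.3127
−0.09·log₂(0.09) = 0.3127
−0.10·log₂(0.10) = 0.3322
−0.05·log₂(0.05) = 0.2161
−0.20·log₂(0.20) = 0.4644
Sum ≈ 2.1499 → 2.150 bits.

2.150 bits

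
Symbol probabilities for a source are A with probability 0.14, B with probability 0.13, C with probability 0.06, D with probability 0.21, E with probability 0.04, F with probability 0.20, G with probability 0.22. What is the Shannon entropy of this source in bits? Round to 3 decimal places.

H = −Σ pᵢ log₂ pᵢ.
−0.14·log₂(0.14) = 0.3971
−0.13·log₂(0.13) = 0.3826
−0.06·log₂(0.06) = 0.2435
−0.21·log₂(0.21) = 0.4728
−0.04·log₂(0.04) = 0.1858
−0.20·log₂(0.20) = 0.4644
−0.22·log₂(0.22) = 0.4806
Sum ≈ 2.6268 → 2.627 bits.

2.627 bits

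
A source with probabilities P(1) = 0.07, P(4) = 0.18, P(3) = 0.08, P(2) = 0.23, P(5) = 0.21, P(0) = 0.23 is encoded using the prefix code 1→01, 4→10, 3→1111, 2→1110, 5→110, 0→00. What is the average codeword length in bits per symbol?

2.83 bits/symbol

L̄ = Σ pᵢ·ℓᵢ = 0.07·2 + 0.18·2 + 0.08·4 + 0.23·4 + 0.21·3 + 0.23·2 = 2.83 bits/symbol.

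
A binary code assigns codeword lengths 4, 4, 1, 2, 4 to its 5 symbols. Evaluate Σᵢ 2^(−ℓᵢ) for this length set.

With common denominator 2^4 = 16: Σ 2^(−ℓᵢ) = 1/16 + 1/16 + 8/16 + 4/16 + 1/16 = 15/16 = 0.9375.

0.9375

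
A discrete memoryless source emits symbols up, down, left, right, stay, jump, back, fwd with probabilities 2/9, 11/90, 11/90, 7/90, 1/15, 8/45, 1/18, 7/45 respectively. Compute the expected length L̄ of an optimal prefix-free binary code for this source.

Repeatedly combine the two least-probable nodes; the expected code length is the sum of the merged weights.
merge 1/18 + 1/15 → 11/90
merge 7/90 + 11/90 → 1/5
merge 11/90 + 11/90 → 11/45
merge 7/45 + 8/45 → 1/3
merge 1/5 + 2/9 → 19/45
merge 11/45 + 1/3 → 26/45
merge 19/45 + 26/45 → 1
L = 11/90 + 1/5 + 11/45 + 1/3 + 19/45 + 26/45 + 1 = 29/10 = 2.9 bits/symbol.

2.9 bits/symbol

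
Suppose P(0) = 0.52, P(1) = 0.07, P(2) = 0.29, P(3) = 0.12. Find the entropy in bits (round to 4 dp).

H = −Σ pᵢ log₂ pᵢ.
−0.52·log₂(0.52) = 0.4906
−0.07·log₂(0.07) = 0.2686
−0.29·log₂(0.29) = 0.5179
−0.12·log₂(0.12) = 0.3671
Sum ≈ 1.6441 → 1.6441 bits.

1.6441 bits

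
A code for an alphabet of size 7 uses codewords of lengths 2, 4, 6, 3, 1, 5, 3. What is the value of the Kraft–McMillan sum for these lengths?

1.109375

With common denominator 2^6 = 64: Σ 2^(−ℓᵢ) = 16/64 + 4/64 + 1/64 + 8/64 + 32/64 + 2/64 + 8/64 = 71/64 = 1.109375.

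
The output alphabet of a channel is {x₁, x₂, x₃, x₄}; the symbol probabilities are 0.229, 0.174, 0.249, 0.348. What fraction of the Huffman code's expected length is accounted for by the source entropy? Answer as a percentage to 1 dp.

97.8%

Entropy H = −Σ p log₂ p ≈ 1.9553 bits.
Huffman merges: 87/500+229/1000→403/1000; 249/1000+87/250→597/1000; 403/1000+597/1000→1. L = 2 ≈ 2.0000.
Efficiency = H/L = 1.9553/2.0000 = 97.8%.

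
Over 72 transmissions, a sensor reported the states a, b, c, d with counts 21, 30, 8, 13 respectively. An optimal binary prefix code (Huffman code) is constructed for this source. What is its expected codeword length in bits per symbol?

1.875 bits/symbol

Probabilities are the counts divided by 72.
Repeatedly combine the two least-probable nodes; the expected code length is the sum of the merged weights.
merge 1/9 + 13/72 → 7/24
merge 7/24 + 7/24 → 7/12
merge 5/12 + 7/12 → 1
L = 7/24 + 7/12 + 1 = 15/8 = 1.875 bits/symbol.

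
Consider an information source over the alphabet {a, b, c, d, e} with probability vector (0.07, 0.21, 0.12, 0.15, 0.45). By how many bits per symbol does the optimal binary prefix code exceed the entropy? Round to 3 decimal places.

0.043 bits

Entropy H = −Σ p log₂ p ≈ 2.0374 bits.
Huffman merges: 7/100+3/25→19/100; 3/20+19/100→17/50; 21/100+17/50→11/20; 9/20+11/20→1. L = 52/25 ≈ 2.0800.
L − H = 2.0800 − 2.0374 = 0.043 bits.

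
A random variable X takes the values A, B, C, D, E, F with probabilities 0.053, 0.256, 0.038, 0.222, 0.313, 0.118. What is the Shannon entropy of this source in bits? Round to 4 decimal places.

H = −Σ pᵢ log₂ pᵢ.
−0.053·log₂(0.053) = 0.2246
−0.256·log₂(0.256) = 0.5032
−0.038·log₂(0.038) = 0.1793
−0.222·log₂(0.222) = 0.4820
−0.313·log₂(0.313) = 0.5245
−0.118·log₂(0.118) = 0.3638
Sum ≈ 2.2775 → 2.2775 bits.

2.2775 bits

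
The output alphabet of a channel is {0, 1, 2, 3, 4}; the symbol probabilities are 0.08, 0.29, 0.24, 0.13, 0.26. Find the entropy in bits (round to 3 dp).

2.191 bits

H = −Σ pᵢ log₂ pᵢ.
−0.08·log₂(0.08) = 0.2915
−0.29·log₂(0.29) = 0.5179
−0.24·log₂(0.24) = 0.4941
−0.13·log₂(0.13) = 0.3826
−0.26·log₂(0.26) = 0.5053
Sum ≈ 2.1915 → 2.191 bits.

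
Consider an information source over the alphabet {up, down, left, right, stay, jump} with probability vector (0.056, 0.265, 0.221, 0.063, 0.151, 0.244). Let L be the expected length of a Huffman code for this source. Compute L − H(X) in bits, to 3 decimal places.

Entropy H = −Σ p log₂ p ≈ 2.3816 bits.
Huffman merges: 7/125+63/1000→119/1000; 119/1000+151/1000→27/100; 221/1000+61/250→93/200; 53/200+27/100→107/200; 93/200+107/200→1. L = 2389/1000 ≈ 2.3890.
L − H = 2.3890 − 2.3816 = 0.007 bits.

0.007 bits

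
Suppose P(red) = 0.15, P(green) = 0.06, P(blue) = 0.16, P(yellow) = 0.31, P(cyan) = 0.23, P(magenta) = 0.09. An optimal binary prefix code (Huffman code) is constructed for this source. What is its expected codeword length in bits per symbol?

Repeatedly combine the two least-probable nodes; the expected code length is the sum of the merged weights.
merge 3/50 + 9/100 → 3/20
merge 3/20 + 3/20 → 3/10
merge 4/25 + 23/100 → 39/100
merge 3/10 + 31/100 → 61/100
merge 39/100 + 61/100 → 1
L = 3/20 + 3/10 + 39/100 + 61/100 + 1 = 49/20 = 2.45 bits/symbol.

2.45 bits/symbol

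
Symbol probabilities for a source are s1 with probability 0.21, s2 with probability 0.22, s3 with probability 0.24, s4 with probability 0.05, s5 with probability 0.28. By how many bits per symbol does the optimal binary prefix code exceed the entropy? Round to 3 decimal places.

Entropy H = −Σ p log₂ p ≈ 2.1778 bits.
Huffman merges: 1/20+21/100→13/50; 11/50+6/25→23/50; 13/50+7/25→27/50; 23/50+27/50→1. L = 113/50 ≈ 2.2600.
L − H = 2.2600 − 2.1778 = 0.082 bits.

0.082 bits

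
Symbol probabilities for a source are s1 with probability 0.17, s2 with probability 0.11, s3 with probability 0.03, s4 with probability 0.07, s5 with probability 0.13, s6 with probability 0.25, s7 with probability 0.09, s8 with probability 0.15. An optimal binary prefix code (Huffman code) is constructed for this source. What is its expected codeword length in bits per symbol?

Repeatedly combine the two least-probable nodes; the expected code length is the sum of the merged weights.
merge 3/100 + 7/100 → 1/10
merge 9/100 + 1/10 → 19/100
merge 11/100 + 13/100 → 6/25
merge 3/20 + 17/100 → 8/25
merge 19/100 + 6/25 → 43/100
merge 1/4 + 8/25 → 57/100
merge 43/100 + 57/100 → 1
L = 1/10 + 19/100 + 6/25 + 8/25 + 43/100 + 57/100 + 1 = 57/20 = 2.85 bits/symbol.

2.85 bits/symbol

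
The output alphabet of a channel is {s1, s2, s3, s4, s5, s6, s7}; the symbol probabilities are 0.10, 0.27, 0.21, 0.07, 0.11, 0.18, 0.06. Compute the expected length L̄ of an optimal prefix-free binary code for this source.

2.65 bits/symbol

Repeatedly combine the two least-probable nodes; the expected code length is the sum of the merged weights.
merge 3/50 + 7/100 → 13/100
merge 1/10 + 11/100 → 21/100
merge 13/100 + 9/50 → 31/100
merge 21/100 + 21/100 → 21/50
merge 27/100 + 31/100 → 29/50
merge 21/50 + 29/50 → 1
L = 13/100 + 21/100 + 31/100 + 21/50 + 29/50 + 1 = 53/20 = 2.65 bits/symbol.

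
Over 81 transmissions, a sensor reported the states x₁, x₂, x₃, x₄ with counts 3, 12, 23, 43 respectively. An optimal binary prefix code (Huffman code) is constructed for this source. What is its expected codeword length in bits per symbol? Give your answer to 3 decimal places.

1.654 bits/symbol

Probabilities are the counts divided by 81.
Repeatedly combine the two least-probable nodes; the expected code length is the sum of the merged weights.
merge 1/27 + 4/27 → 5/27
merge 5/27 + 23/81 → 38/81
merge 38/81 + 43/81 → 1
L = 5/27 + 38/81 + 1 = 134/81 ≈ 1.654 bits/symbol.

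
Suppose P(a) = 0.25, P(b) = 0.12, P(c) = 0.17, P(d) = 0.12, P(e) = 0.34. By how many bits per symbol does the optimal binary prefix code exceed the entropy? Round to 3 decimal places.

Entropy H = −Σ p log₂ p ≈ 2.1979 bits.
Huffman merges: 3/25+3/25→6/25; 17/100+6/25→41/100; 1/4+17/50→59/100; 41/100+59/100→1. L = 56/25 ≈ 2.2400.
L − H = 2.2400 − 2.1979 = 0.042 bits.

0.042 bits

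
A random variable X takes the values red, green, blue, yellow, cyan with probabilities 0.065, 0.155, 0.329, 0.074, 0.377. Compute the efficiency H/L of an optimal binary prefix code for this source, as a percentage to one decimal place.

97.7%

Entropy H = −Σ p log₂ p ≈ 2.0094 bits.
Huffman merges: 13/200+37/500→139/1000; 139/1000+31/200→147/500; 147/500+329/1000→623/1000; 377/1000+623/1000→1. L = 257/125 ≈ 2.0560.
Efficiency = H/L = 2.0094/2.0560 = 97.7%.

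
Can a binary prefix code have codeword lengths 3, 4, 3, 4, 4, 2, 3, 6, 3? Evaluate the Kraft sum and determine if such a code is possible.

With common denominator 2^6 = 64: Σ 2^(−ℓᵢ) = 8/64 + 4/64 + 8/64 + 4/64 + 4/64 + 16/64 + 8/64 + 1/64 + 8/64 = 61/64 = 0.953125.
Kraft's inequality requires Σ ≤ 1; here Σ = 0.953125 ≤ 1, so such a prefix code exists.

0.953125; yes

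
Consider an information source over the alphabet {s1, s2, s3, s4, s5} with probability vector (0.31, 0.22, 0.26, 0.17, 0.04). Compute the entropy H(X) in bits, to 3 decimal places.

H = −Σ pᵢ log₂ pᵢ.
−0.31·log₂(0.31) = 0.5238
−0.22·log₂(0.22) = 0.4806
−0.26·log₂(0.26) = 0.5053
−0.17·log₂(0.17) = 0.4346
−0.04·log₂(0.04) = 0.1858
Sum ≈ 2.1300 → 2.130 bits.

2.130 bits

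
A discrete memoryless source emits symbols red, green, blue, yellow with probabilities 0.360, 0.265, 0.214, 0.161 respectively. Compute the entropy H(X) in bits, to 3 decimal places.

1.939 bits

H = −Σ pᵢ log₂ pᵢ.
−0.360·log₂(0.360) = 0.5306
−0.265·log₂(0.265) = 0.5077
−0.214·log₂(0.214) = 0.4760
−0.161·log₂(0.161) = 0.4242
Sum ≈ 1.9386 → 1.939 bits.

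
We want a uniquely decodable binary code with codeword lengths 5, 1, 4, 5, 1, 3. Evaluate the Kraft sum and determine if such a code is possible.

With common denominator 2^5 = 32: Σ 2^(−ℓᵢ) = 1/32 + 16/32 + 2/32 + 1/32 + 16/32 + 4/32 = 40/32 = 1.25.
Kraft's inequality requires Σ ≤ 1; here Σ = 1.25 > 1, so no such prefix code exists.

1.25; no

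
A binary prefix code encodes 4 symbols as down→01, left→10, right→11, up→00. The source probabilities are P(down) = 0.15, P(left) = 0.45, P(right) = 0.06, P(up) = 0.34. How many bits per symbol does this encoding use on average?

2 bits/symbol

L̄ = Σ pᵢ·ℓᵢ = 0.15·2 + 0.45·2 + 0.06·2 + 0.34·2 = 2 bits/symbol.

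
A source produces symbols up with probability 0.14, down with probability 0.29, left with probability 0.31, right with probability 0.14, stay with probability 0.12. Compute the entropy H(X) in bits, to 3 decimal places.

H = −Σ pᵢ log₂ pᵢ.
−0.14·log₂(0.14) = 0.3971
−0.29·log₂(0.29) = 0.5179
−0.31·log₂(0.31) = 0.5238
−0.14·log₂(0.14) = 0.3971
−0.12·log₂(0.12) = 0.3671
Sum ≈ 2.2030 → 2.203 bits.

2.203 bits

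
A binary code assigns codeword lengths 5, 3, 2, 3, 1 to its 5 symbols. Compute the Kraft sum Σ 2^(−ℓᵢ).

With common denominator 2^5 = 32: Σ 2^(−ℓᵢ) = 1/32 + 4/32 + 8/32 + 4/32 + 16/32 = 33/32 = 1.03125.

1.03125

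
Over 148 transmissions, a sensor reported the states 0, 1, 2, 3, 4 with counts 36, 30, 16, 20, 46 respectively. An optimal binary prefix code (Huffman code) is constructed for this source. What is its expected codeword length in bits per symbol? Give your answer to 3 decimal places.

2.243 bits/symbol

Probabilities are the counts divided by 148.
Repeatedly combine the two least-probable nodes; the expected code length is the sum of the merged weights.
merge 4/37 + 5/37 → 9/37
merge 15/74 + 9/37 → 33/74
merge 9/37 + 23/74 → 41/74
merge 33/74 + 41/74 → 1
L = 9/37 + 33/74 + 41/74 + 1 = 83/37 ≈ 2.243 bits/symbol.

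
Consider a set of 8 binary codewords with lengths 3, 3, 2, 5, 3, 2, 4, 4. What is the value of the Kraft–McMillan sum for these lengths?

1.03125

With common denominator 2^5 = 32: Σ 2^(−ℓᵢ) = 4/32 + 4/32 + 8/32 + 1/32 + 4/32 + 8/32 + 2/32 + 2/32 = 33/32 = 1.03125.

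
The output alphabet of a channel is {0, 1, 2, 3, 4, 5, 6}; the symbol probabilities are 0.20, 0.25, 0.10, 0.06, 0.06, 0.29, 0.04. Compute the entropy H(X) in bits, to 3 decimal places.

2.487 bits

H = −Σ pᵢ log₂ pᵢ.
−0.20·log₂(0.20) = 0.4644
−0.25·log₂(0.25) = 0.5000
−0.10·log₂(0.10) = 0.3322
−0.06·log₂(0.06) = 0.2435
−0.06·log₂(0.06) = 0.2435
−0.29·log₂(0.29) = 0.5179
−0.04·log₂(0.04) = 0.1858
Sum ≈ 2.4873 → 2.487 bits.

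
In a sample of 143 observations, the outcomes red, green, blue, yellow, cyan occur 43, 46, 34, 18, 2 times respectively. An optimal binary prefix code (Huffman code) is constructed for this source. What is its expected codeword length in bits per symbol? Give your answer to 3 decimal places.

2.140 bits/symbol

Probabilities are the counts divided by 143.
Repeatedly combine the two least-probable nodes; the expected code length is the sum of the merged weights.
merge 2/143 + 18/143 → 20/143
merge 20/143 + 34/143 → 54/143
merge 43/143 + 46/143 → 89/143
merge 54/143 + 89/143 → 1
L = 20/143 + 54/143 + 89/143 + 1 = 306/143 ≈ 2.140 bits/symbol.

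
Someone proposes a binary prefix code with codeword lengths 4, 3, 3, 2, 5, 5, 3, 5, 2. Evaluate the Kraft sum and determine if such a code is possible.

1.03125; no

With common denominator 2^5 = 32: Σ 2^(−ℓᵢ) = 2/32 + 4/32 + 4/32 + 8/32 + 1/32 + 1/32 + 4/32 + 1/32 + 8/32 = 33/32 = 1.03125.
Kraft's inequality requires Σ ≤ 1; here Σ = 1.03125 > 1, so no such prefix code exists.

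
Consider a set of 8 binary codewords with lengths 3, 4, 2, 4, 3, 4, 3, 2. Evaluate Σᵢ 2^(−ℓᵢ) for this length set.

With common denominator 2^4 = 16: Σ 2^(−ℓᵢ) = 2/16 + 1/16 + 4/16 + 1/16 + 2/16 + 1/16 + 2/16 + 4/16 = 17/16 = 1.0625.

1.0625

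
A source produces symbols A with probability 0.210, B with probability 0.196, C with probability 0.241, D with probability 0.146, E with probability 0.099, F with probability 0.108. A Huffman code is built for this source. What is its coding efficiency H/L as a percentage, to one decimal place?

Entropy H = −Σ p log₂ p ≈ 2.5108 bits.
Huffman merges: 99/1000+27/250→207/1000; 73/500+49/250→171/500; 207/1000+21/100→417/1000; 241/1000+171/500→583/1000; 417/1000+583/1000→1. L = 2549/1000 ≈ 2.5490.
Efficiency = H/L = 2.5108/2.5490 = 98.5%.

98.5%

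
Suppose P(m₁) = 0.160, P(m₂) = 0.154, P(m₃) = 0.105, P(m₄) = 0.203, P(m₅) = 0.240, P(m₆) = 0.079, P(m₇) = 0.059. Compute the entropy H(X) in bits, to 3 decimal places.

2.671 bits

H = −Σ pᵢ log₂ pᵢ.
−0.160·log₂(0.160) = 0.4230
−0.154·log₂(0.154) = 0.4156
−0.105·log₂(0.105) = 0.3414
−0.203·log₂(0.203) = 0.4670
−0.240·log₂(0.240) = 0.4941
−0.079·log₂(0.079) = 0.2893
−0.059·log₂(0.059) = 0.2409
Sum ≈ 2.6714 → 2.671 bits.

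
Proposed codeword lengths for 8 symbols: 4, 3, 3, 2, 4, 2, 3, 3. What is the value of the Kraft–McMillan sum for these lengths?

1.125

With common denominator 2^4 = 16: Σ 2^(−ℓᵢ) = 1/16 + 2/16 + 2/16 + 4/16 + 1/16 + 4/16 + 2/16 + 2/16 = 18/16 = 1.125.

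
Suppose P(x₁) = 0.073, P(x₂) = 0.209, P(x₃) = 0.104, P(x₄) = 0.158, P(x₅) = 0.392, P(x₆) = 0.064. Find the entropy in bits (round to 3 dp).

H = −Σ pᵢ log₂ pᵢ.
−0.073·log₂(0.073) = 0.2756
−0.209·log₂(0.209) = 0.4720
−0.104·log₂(0.104) = 0.3396
−0.158·log₂(0.158) = 0.4206
−0.392·log₂(0.392) = 0.5296
−0.064·log₂(0.064) = 0.2538
Sum ≈ 2.2913 → 2.291 bits.

2.291 bits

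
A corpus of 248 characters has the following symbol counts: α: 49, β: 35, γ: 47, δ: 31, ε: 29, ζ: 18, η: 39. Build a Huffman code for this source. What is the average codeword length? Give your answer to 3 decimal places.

Probabilities are the counts divided by 248.
Repeatedly combine the two least-probable nodes; the expected code length is the sum of the merged weights.
merge 9/124 + 29/248 → 47/248
merge 1/8 + 35/248 → 33/124
merge 39/248 + 47/248 → 43/124
merge 47/248 + 49/248 → 12/31
merge 33/124 + 43/124 → 19/31
merge 12/31 + 19/31 → 1
L = 47/248 + 33/124 + 43/124 + 12/31 + 19/31 + 1 = 695/248 ≈ 2.802 bits/symbol.

2.802 bits/symbol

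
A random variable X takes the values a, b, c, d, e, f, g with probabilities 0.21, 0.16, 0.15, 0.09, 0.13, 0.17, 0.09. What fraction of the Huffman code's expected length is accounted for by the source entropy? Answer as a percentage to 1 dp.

98.5%

Entropy H = −Σ p log₂ p ≈ 2.7489 bits.
Huffman merges: 9/100+9/100→9/50; 13/100+3/20→7/25; 4/25+17/100→33/100; 9/50+21/100→39/100; 7/25+33/100→61/100; 39/100+61/100→1. L = 279/100 ≈ 2.7900.
Efficiency = H/L = 2.7489/2.7900 = 98.5%.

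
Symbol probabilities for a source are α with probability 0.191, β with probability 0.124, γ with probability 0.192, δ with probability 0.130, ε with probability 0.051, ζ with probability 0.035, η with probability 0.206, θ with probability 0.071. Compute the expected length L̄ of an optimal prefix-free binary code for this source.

Repeatedly combine the two least-probable nodes; the expected code length is the sum of the merged weights.
merge 7/200 + 51/1000 → 43/500
merge 71/1000 + 43/500 → 157/1000
merge 31/250 + 13/100 → 127/500
merge 157/1000 + 191/1000 → 87/250
merge 24/125 + 103/500 → 199/500
merge 127/500 + 87/250 → 301/500
merge 199/500 + 301/500 → 1
L = 43/500 + 157/1000 + 127/500 + 87/250 + 199/500 + 301/500 + 1 = 569/200 = 2.845 bits/symbol.

2.845 bits/symbol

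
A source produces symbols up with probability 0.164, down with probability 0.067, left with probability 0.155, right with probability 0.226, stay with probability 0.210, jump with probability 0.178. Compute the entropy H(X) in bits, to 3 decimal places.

H = −Σ pᵢ log₂ pᵢ.
−0.164·log₂(0.164) = 0.4278
−0.067·log₂(0.067) = 0.2613
−0.155·log₂(0.155) = 0.4169
−0.226·log₂(0.226) = 0.4849
−0.210·log₂(0.210) = 0.4728
−0.178·log₂(0.178) = 0.4432
Sum ≈ 2.5069 → 2.507 bits.

2.507 bits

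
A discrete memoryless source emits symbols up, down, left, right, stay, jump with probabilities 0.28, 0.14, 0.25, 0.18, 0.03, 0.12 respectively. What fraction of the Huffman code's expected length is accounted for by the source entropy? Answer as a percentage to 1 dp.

Entropy H = −Σ p log₂ p ≈ 2.3755 bits.
Huffman merges: 3/100+3/25→3/20; 7/50+3/20→29/100; 9/50+1/4→43/100; 7/25+29/100→57/100; 43/100+57/100→1. L = 61/25 ≈ 2.4400.
Efficiency = H/L = 2.3755/2.4400 = 97.4%.

97.4%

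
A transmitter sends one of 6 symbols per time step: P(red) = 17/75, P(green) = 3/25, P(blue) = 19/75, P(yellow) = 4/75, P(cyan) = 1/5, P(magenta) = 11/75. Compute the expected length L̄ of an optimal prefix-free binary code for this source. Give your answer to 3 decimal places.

2.493 bits/symbol

Repeatedly combine the two least-probable nodes; the expected code length is the sum of the merged weights.
merge 4/75 + 3/25 → 13/75
merge 11/75 + 13/75 → 8/25
merge 1/5 + 17/75 → 32/75
merge 19/75 + 8/25 → 43/75
merge 32/75 + 43/75 → 1
L = 13/75 + 8/25 + 32/75 + 43/75 + 1 = 187/75 ≈ 2.493 bits/symbol.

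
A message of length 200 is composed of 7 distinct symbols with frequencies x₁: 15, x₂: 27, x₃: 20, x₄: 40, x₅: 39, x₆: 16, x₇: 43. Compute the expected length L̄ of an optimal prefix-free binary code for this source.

2.74 bits/symbol

Probabilities are the counts divided by 200.
Repeatedly combine the two least-probable nodes; the expected code length is the sum of the merged weights.
merge 3/40 + 2/25 → 31/200
merge 1/10 + 27/200 → 47/200
merge 31/200 + 39/200 → 7/20
merge 1/5 + 43/200 → 83/200
merge 47/200 + 7/20 → 117/200
merge 83/200 + 117/200 → 1
L = 31/200 + 47/200 + 7/20 + 83/200 + 117/200 + 1 = 137/50 = 2.74 bits/symbol.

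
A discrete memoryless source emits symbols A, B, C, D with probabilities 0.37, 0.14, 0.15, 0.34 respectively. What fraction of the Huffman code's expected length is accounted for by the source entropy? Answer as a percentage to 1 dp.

Entropy H = −Σ p log₂ p ≈ 1.8676 bits.
Huffman merges: 7/50+3/20→29/100; 29/100+17/50→63/100; 37/100+63/100→1. L = 48/25 ≈ 1.9200.
Efficiency = H/L = 1.8676/1.9200 = 97.3%.

97.3%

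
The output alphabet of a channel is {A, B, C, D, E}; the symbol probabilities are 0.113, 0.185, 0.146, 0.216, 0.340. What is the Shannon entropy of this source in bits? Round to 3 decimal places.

2.218 bits

H = −Σ pᵢ log₂ pᵢ.
−0.113·log₂(0.113) = 0.3555
−0.185·log₂(0.185) = 0.4504
−0.146·log₂(0.146) = 0.4053
−0.216·log₂(0.216) = 0.4776
−0.340·log₂(0.340) = 0.5292
Sum ≈ 2.2178 → 2.218 bits.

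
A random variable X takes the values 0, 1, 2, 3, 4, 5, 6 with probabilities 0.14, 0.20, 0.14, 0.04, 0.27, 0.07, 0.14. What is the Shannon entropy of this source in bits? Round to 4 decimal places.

H = −Σ pᵢ log₂ pᵢ.
−0.14·log₂(0.14) = 0.3971
−0.20·log₂(0.20) = 0.4644
−0.14·log₂(0.14) = 0.3971
−0.04·log₂(0.04) = 0.1858
−0.27·log₂(0.27) = 0.5100
−0.07·log₂(0.07) = 0.2686
−0.14·log₂(0.14) = 0.3971
Sum ≈ 2.6200 → 2.6200 bits.

2.6200 bits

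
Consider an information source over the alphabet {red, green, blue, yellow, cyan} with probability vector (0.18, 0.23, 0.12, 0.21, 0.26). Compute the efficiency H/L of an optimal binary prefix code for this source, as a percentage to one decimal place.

Entropy H = −Σ p log₂ p ≈ 2.2782 bits.
Huffman merges: 3/25+9/50→3/10; 21/100+23/100→11/25; 13/50+3/10→14/25; 11/25+14/25→1. L = 23/10 ≈ 2.3000.
Efficiency = H/L = 2.2782/2.3000 = 99.1%.

99.1%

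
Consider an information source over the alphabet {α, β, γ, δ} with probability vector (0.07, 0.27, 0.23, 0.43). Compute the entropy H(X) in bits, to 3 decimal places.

H = −Σ pᵢ log₂ pᵢ.
−0.07·log₂(0.07) = 0.2686
−0.27·log₂(0.27) = 0.5100
−0.23·log₂(0.23) = 0.4877
−0.43·log₂(0.43) = 0.5236
Sum ≈ 1.7898 → 1.790 bits.

1.790 bits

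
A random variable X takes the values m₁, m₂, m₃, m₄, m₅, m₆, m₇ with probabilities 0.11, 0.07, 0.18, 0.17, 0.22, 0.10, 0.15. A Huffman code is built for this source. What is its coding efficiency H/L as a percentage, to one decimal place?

Entropy H = −Σ p log₂ p ≈ 2.7220 bits.
Huffman merges: 7/100+1/10→17/100; 11/100+3/20→13/50; 17/100+17/100→17/50; 9/50+11/50→2/5; 13/50+17/50→3/5; 2/5+3/5→1. L = 277/100 ≈ 2.7700.
Efficiency = H/L = 2.7220/2.7700 = 98.3%.

98.3%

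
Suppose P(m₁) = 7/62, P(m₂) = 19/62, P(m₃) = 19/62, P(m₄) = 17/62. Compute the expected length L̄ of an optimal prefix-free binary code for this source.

Repeatedly combine the two least-probable nodes; the expected code length is the sum of the merged weights.
merge 7/62 + 17/62 → 12/31
merge 19/62 + 19/62 → 19/31
merge 12/31 + 19/31 → 1
L = 12/31 + 19/31 + 1 = 2 bits/symbol.

2 bits/symbol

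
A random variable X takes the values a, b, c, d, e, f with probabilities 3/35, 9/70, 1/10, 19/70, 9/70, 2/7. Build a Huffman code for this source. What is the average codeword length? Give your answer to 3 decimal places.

Repeatedly combine the two least-probable nodes; the expected code length is the sum of the merged weights.
merge 3/35 + 1/10 → 13/70
merge 9/70 + 9/70 → 9/35
merge 13/70 + 9/35 → 31/70
merge 19/70 + 2/7 → 39/70
merge 31/70 + 39/70 → 1
L = 13/70 + 9/35 + 31/70 + 39/70 + 1 = 171/70 ≈ 2.443 bits/symbol.

2.443 bits/symbol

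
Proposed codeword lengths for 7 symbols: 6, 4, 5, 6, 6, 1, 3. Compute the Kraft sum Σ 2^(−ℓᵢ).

0.765625

With common denominator 2^6 = 64: Σ 2^(−ℓᵢ) = 1/64 + 4/64 + 2/64 + 1/64 + 1/64 + 32/64 + 8/64 = 49/64 = 0.765625.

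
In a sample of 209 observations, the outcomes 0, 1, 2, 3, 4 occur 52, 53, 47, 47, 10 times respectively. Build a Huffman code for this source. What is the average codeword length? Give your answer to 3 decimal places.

2.273 bits/symbol

Probabilities are the counts divided by 209.
Repeatedly combine the two least-probable nodes; the expected code length is the sum of the merged weights.
merge 10/209 + 47/209 → 3/11
merge 47/209 + 52/209 → 9/19
merge 53/209 + 3/11 → 10/19
merge 9/19 + 10/19 → 1
L = 3/11 + 9/19 + 10/19 + 1 = 25/11 ≈ 2.273 bits/symbol.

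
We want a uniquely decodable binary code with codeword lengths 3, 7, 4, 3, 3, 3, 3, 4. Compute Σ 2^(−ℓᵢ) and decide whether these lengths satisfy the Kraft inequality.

With common denominator 2^7 = 128: Σ 2^(−ℓᵢ) = 16/128 + 1/128 + 8/128 + 16/128 + 16/128 + 16/128 + 16/128 + 8/128 = 97/128 = 0.7578125.
Kraft's inequality requires Σ ≤ 1; here Σ = 0.7578125 ≤ 1, so such a prefix code exists.

0.7578125; yes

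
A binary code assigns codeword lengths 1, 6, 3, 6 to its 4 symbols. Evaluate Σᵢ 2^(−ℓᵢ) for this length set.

With common denominator 2^6 = 64: Σ 2^(−ℓᵢ) = 32/64 + 1/64 + 8/64 + 1/64 = 42/64 = 0.65625.

0.65625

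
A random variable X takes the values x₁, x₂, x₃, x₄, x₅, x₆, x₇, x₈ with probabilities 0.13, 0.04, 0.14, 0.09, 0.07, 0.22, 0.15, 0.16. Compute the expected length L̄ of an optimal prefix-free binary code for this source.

Repeatedly combine the two least-probable nodes; the expected code length is the sum of the merged weights.
merge 1/25 + 7/100 → 11/100
merge 9/100 + 11/100 → 1/5
merge 13/100 + 7/50 → 27/100
merge 3/20 + 4/25 → 31/100
merge 1/5 + 11/50 → 21/50
merge 27/100 + 31/100 → 29/50
merge 21/50 + 29/50 → 1
L = 11/100 + 1/5 + 27/100 + 31/100 + 21/50 + 29/50 + 1 = 289/100 = 2.89 bits/symbol.

2.89 bits/symbol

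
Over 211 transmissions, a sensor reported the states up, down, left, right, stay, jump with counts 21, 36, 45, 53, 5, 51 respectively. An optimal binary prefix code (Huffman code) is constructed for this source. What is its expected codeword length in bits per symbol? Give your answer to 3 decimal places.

2.417 bits/symbol

Probabilities are the counts divided by 211.
Repeatedly combine the two least-probable nodes; the expected code length is the sum of the merged weights.
merge 5/211 + 21/211 → 26/211
merge 26/211 + 36/211 → 62/211
merge 45/211 + 51/211 → 96/211
merge 53/211 + 62/211 → 115/211
merge 96/211 + 115/211 → 1
L = 26/211 + 62/211 + 96/211 + 115/211 + 1 = 510/211 ≈ 2.417 bits/symbol.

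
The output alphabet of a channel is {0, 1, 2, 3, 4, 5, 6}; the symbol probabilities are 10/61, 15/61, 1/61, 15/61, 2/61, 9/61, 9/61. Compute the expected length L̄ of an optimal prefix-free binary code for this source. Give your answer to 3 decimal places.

2.557 bits/symbol

Repeatedly combine the two least-probable nodes; the expected code length is the sum of the merged weights.
merge 1/61 + 2/61 → 3/61
merge 3/61 + 9/61 → 12/61
merge 9/61 + 10/61 → 19/61
merge 12/61 + 15/61 → 27/61
merge 15/61 + 19/61 → 34/61
merge 27/61 + 34/61 → 1
L = 3/61 + 12/61 + 19/61 + 27/61 + 34/61 + 1 = 156/61 ≈ 2.557 bits/symbol.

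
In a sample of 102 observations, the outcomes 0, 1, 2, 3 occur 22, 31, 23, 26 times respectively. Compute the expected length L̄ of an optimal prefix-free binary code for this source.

Probabilities are the counts divided by 102.
Repeatedly combine the two least-probable nodes; the expected code length is the sum of the merged weights.
merge 11/51 + 23/102 → 15/34
merge 13/51 + 31/102 → 19/34
merge 15/34 + 19/34 → 1
L = 15/34 + 19/34 + 1 = 2 bits/symbol.

2 bits/symbol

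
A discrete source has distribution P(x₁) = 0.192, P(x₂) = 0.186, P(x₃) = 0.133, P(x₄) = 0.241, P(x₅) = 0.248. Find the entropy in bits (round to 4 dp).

H = −Σ pᵢ log₂ pᵢ.
−0.192·log₂(0.192) = 0.4571
−0.186·log₂(0.186) = 0.4514
−0.133·log₂(0.133) = 0.3871
−0.241·log₂(0.241) = 0.4947
−0.248·log₂(0.248) = 0.4989
Sum ≈ 2.2892 → 2.2892 bits.

2.2892 bits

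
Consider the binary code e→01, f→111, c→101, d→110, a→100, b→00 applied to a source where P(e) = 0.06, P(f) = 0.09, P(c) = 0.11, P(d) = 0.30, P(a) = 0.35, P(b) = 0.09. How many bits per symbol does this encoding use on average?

L̄ = Σ pᵢ·ℓᵢ = 0.06·2 + 0.09·3 + 0.11·3 + 0.30·3 + 0.35·3 + 0.09·2 = 2.85 bits/symbol.

2.85 bits/symbol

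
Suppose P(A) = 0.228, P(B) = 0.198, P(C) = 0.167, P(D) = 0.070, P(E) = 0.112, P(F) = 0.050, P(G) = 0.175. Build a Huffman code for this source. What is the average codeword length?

2.694 bits/symbol

Repeatedly combine the two least-probable nodes; the expected code length is the sum of the merged weights.
merge 1/20 + 7/100 → 3/25
merge 14/125 + 3/25 → 29/125
merge 167/1000 + 7/40 → 171/500
merge 99/500 + 57/250 → 213/500
merge 29/125 + 171/500 → 287/500
merge 213/500 + 287/500 → 1
L = 3/25 + 29/125 + 171/500 + 213/500 + 287/500 + 1 = 1347/500 = 2.694 bits/symbol.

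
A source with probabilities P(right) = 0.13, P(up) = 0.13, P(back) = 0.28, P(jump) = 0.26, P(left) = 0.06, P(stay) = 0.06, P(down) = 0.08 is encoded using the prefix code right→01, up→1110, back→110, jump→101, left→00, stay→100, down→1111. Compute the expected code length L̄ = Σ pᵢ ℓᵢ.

L̄ = Σ pᵢ·ℓᵢ = 0.13·2 + 0.13·4 + 0.28·3 + 0.26·3 + 0.06·2 + 0.06·3 + 0.08·4 = 3.02 bits/symbol.

3.02 bits/symbol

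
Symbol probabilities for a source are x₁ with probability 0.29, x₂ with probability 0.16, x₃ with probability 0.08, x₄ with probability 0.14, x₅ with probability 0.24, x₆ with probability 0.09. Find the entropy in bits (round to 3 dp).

H = −Σ pᵢ log₂ pᵢ.
−0.29·log₂(0.29) = 0.5179
−0.16·log₂(0.16) = 0.4230
−0.08·log₂(0.08) = 0.2915
−0.14·log₂(0.14) = 0.3971
−0.24·log₂(0.24) = 0.4941
−0.09·log₂(0.09) = 0.3127
Sum ≈ 2.4363 → 2.436 bits.

2.436 bits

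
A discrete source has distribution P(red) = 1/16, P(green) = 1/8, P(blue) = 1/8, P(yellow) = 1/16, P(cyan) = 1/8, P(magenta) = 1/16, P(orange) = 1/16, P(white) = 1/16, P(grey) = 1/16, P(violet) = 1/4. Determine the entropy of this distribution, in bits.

3.125 bits

Each probability is a power of 1/2, so log₂(1/p) is an integer.
H = Σ p·log₂(1/p) = 1/16·4 + 1/8·3 + 1/8·3 + 1/16·4 + 1/8·3 + 1/16·4 + 1/16·4 + 1/16·4 + 1/16·4 + 1/4·2 = 3.125 bits.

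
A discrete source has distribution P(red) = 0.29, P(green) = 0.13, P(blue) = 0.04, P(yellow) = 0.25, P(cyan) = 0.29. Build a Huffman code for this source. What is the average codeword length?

2.17 bits/symbol

Repeatedly combine the two least-probable nodes; the expected code length is the sum of the merged weights.
merge 1/25 + 13/100 → 17/100
merge 17/100 + 1/4 → 21/50
merge 29/100 + 29/100 → 29/50
merge 21/50 + 29/50 → 1
L = 17/100 + 21/50 + 29/50 + 1 = 217/100 = 2.17 bits/symbol.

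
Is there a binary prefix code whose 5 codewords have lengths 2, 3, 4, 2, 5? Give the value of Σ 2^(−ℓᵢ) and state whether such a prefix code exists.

With common denominator 2^5 = 32: Σ 2^(−ℓᵢ) = 8/32 + 4/32 + 2/32 + 8/32 + 1/32 = 23/32 = 0.71875.
Kraft's inequality requires Σ ≤ 1; here Σ = 0.71875 ≤ 1, so such a prefix code exists.

0.71875; yes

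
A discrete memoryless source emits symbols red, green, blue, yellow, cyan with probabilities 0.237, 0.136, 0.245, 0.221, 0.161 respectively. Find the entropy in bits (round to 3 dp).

2.286 bits

H = −Σ pᵢ log₂ pᵢ.
−0.237·log₂(0.237) = 0.4923
−0.136·log₂(0.136) = 0.3915
−0.245·log₂(0.245) = 0.4971
−0.221·log₂(0.221) = 0.4813
−0.161·log₂(0.161) = 0.4242
Sum ≈ 2.2864 → 2.286 bits.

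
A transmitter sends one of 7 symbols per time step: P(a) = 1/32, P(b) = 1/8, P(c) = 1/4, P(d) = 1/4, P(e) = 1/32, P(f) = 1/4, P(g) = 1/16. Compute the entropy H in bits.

Each probability is a power of 1/2, so log₂(1/p) is an integer.
H = Σ p·log₂(1/p) = 1/32·5 + 1/8·3 + 1/4·2 + 1/4·2 + 1/32·5 + 1/4·2 + 1/16·4 = 2.4375 bits.

2.4375 bits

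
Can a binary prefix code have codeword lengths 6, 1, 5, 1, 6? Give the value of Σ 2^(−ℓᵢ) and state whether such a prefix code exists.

1.0625; no

With common denominator 2^6 = 64: Σ 2^(−ℓᵢ) = 1/64 + 32/64 + 2/64 + 32/64 + 1/64 = 68/64 = 1.0625.
Kraft's inequality requires Σ ≤ 1; here Σ = 1.0625 > 1, so no such prefix code exists.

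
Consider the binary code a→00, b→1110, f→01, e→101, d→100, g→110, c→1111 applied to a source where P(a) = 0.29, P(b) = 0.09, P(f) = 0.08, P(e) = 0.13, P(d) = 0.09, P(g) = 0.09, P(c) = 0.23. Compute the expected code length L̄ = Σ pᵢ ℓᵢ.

L̄ = Σ pᵢ·ℓᵢ = 0.29·2 + 0.09·4 + 0.08·2 + 0.13·3 + 0.09·3 + 0.09·3 + 0.23·4 = 2.95 bits/symbol.

2.95 bits/symbol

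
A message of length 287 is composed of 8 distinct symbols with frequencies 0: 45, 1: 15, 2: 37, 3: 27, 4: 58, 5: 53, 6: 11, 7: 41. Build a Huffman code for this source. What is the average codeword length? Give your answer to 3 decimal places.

Probabilities are the counts divided by 287.
Repeatedly combine the two least-probable nodes; the expected code length is the sum of the merged weights.
merge 11/287 + 15/287 → 26/287
merge 26/287 + 27/287 → 53/287
merge 37/287 + 1/7 → 78/287
merge 45/287 + 53/287 → 14/41
merge 53/287 + 58/287 → 111/287
merge 78/287 + 14/41 → 176/287
merge 111/287 + 176/287 → 1
L = 26/287 + 53/287 + 78/287 + 14/41 + 111/287 + 176/287 + 1 = 829/287 ≈ 2.889 bits/symbol.

2.889 bits/symbol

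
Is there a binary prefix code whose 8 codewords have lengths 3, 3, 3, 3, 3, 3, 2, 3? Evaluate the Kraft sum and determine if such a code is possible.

With common denominator 2^3 = 8: Σ 2^(−ℓᵢ) = 1/8 + 1/8 + 1/8 + 1/8 + 1/8 + 1/8 + 2/8 + 1/8 = 9/8 = 1.125.
Kraft's inequality requires Σ ≤ 1; here Σ = 1.125 > 1, so no such prefix code exists.

1.125; no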